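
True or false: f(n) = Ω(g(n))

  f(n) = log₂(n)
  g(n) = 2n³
False

f(n) = log₂(n) is O(log n), and g(n) = 2n³ is O(n³).
Since O(log n) grows slower than O(n³), f(n) = Ω(g(n)) is false.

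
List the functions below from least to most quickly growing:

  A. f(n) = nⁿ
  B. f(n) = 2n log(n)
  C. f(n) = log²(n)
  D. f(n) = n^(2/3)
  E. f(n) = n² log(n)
C < D < B < E < A

Comparing growth rates:
C = log²(n) is O(log² n)
D = n^(2/3) is O(n^(2/3))
B = 2n log(n) is O(n log n)
E = n² log(n) is O(n² log n)
A = nⁿ is O(nⁿ)

Therefore, the order from slowest to fastest is: C < D < B < E < A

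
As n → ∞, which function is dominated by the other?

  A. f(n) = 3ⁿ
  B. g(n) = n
B

f(n) = 3ⁿ is O(3ⁿ), while g(n) = n is O(n).
Since O(n) grows slower than O(3ⁿ), g(n) is dominated.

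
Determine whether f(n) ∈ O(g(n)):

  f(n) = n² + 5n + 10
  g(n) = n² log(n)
True

f(n) = n² + 5n + 10 is O(n²), and g(n) = n² log(n) is O(n² log n).
Since O(n²) ⊆ O(n² log n) (f grows no faster than g), f(n) = O(g(n)) is true.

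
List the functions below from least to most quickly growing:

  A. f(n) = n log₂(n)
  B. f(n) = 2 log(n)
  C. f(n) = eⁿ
B < A < C

Comparing growth rates:
B = 2 log(n) is O(log n)
A = n log₂(n) is O(n log n)
C = eⁿ is O(eⁿ)

Therefore, the order from slowest to fastest is: B < A < C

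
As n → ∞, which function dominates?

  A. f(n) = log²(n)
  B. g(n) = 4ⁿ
B

f(n) = log²(n) is O(log² n), while g(n) = 4ⁿ is O(4ⁿ).
Since O(4ⁿ) grows faster than O(log² n), g(n) dominates.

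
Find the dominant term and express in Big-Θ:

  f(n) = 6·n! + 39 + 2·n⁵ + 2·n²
Θ(n!)

Order the terms by growth rate: 39 ≺ 2·n² ≺ 2·n⁵ ≺ 6·n!.
The fastest-growing term 6·n! dominates as n → ∞; dropping its constant factor gives Θ(n!).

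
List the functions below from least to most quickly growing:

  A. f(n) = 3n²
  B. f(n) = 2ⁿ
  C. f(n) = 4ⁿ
A < B < C

Comparing growth rates:
A = 3n² is O(n²)
B = 2ⁿ is O(2ⁿ)
C = 4ⁿ is O(4ⁿ)

Therefore, the order from slowest to fastest is: A < B < C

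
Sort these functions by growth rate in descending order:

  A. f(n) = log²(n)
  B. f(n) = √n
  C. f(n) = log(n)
B > A > C

Comparing growth rates:
B = √n is O(√n)
A = log²(n) is O(log² n)
C = log(n) is O(log n)

Therefore, the order from fastest to slowest is: B > A > C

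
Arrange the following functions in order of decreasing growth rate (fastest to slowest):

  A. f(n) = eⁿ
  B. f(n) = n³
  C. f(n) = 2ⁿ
A > C > B

Comparing growth rates:
A = eⁿ is O(eⁿ)
C = 2ⁿ is O(2ⁿ)
B = n³ is O(n³)

Therefore, the order from fastest to slowest is: A > C > B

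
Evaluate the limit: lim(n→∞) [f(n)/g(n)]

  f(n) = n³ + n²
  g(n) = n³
1

Since n³ + n² and n³ have the same growth rate (O(n³)),
the ratio converges to a constant: 1.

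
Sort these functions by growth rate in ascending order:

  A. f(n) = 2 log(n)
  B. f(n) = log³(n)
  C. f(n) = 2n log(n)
A < B < C

Comparing growth rates:
A = 2 log(n) is O(log n)
B = log³(n) is O(log³ n)
C = 2n log(n) is O(n log n)

Therefore, the order from slowest to fastest is: A < B < C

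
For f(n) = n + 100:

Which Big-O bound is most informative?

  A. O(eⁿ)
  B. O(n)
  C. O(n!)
B

f(n) = n + 100 is O(n).
All listed options are valid Big-O bounds (upper bounds),
but O(n) is the tightest (smallest valid bound).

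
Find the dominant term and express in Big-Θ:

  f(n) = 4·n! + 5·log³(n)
Θ(n!)

Order the terms by growth rate: 5·log³(n) ≺ 4·n!.
The fastest-growing term 4·n! dominates as n → ∞; dropping its constant factor gives Θ(n!).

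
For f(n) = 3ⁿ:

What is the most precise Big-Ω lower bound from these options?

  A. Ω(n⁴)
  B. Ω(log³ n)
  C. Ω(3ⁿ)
C

f(n) = 3ⁿ is Ω(3ⁿ).
All listed options are valid Big-Ω bounds (lower bounds),
but Ω(3ⁿ) is the tightest (largest valid bound).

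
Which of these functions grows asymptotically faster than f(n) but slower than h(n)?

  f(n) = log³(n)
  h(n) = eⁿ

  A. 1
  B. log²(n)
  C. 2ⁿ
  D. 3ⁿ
C

We need g(n) with log³(n) = o(g(n)) and g(n) = o(eⁿ), i.e. O(log³ n) ≺ g ≺ O(eⁿ).
Check each option:
  A. 1 — O(1) does not grow strictly faster than f(n)
  B. log²(n) — O(log² n) does not grow strictly faster than f(n)
  C. 2ⁿ — O(2ⁿ) is strictly between O(log³ n) and O(eⁿ) ✓
  D. 3ⁿ — O(3ⁿ) does not grow strictly slower than h(n)

Only option C (2ⁿ) lies strictly between.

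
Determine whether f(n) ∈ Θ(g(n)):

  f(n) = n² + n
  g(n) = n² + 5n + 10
True

f(n) = n² + n and g(n) = n² + 5n + 10 are both O(n²).
Since they have the same asymptotic growth rate, f(n) = Θ(g(n)) is true.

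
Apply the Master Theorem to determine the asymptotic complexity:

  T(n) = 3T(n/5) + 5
Θ(n^log₅(3))

Master Theorem: a = 3, b = 5, f(n) = 5.
Compute the critical exponent d = log₅(3) = 0.683.
Compare f(n) = Θ(1) against n^d:
  k = 0 < d = 0.683, so f(n) = O(n^(d-ε)) — Case 1.
  The recursion cost dominates: T(n) = Θ(n^d) = Θ(n^log₅(3)).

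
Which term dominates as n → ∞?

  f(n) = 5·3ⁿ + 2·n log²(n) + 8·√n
5·3ⁿ

Looking at each term:
  - 5·3ⁿ is O(3ⁿ)
  - 2·n log²(n) is O(n log² n)
  - 8·√n is O(√n)

The term 5·3ⁿ (O(3ⁿ)) grows fastest and dominates all others.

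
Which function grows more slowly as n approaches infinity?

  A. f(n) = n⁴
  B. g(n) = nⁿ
A

f(n) = n⁴ is O(n⁴), while g(n) = nⁿ is O(nⁿ).
Since O(n⁴) grows slower than O(nⁿ), f(n) is dominated.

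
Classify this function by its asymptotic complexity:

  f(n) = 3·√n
O(√n)

The dominant term in 3·√n is 3·√n, which is Θ(√n).
Constants are absorbed, so the tightest bound is O(√n).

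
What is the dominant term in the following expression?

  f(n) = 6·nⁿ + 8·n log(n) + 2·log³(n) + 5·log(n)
6·nⁿ

Looking at each term:
  - 6·nⁿ is O(nⁿ)
  - 8·n log(n) is O(n log n)
  - 2·log³(n) is O(log³ n)
  - 5·log(n) is O(log n)

The term 6·nⁿ (O(nⁿ)) grows fastest and dominates all others.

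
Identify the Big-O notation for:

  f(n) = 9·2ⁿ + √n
O(2ⁿ)

The dominant term in 9·2ⁿ + √n is 9·2ⁿ, which is Θ(2ⁿ).
Lower-order terms (√n) are asymptotically negligible.
Constants are absorbed, so the tightest bound is O(2ⁿ).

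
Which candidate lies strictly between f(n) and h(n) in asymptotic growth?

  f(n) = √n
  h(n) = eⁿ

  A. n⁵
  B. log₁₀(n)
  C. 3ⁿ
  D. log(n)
A

We need g(n) with √n = o(g(n)) and g(n) = o(eⁿ), i.e. O(√n) ≺ g ≺ O(eⁿ).
Check each option:
  A. n⁵ — O(n⁵) is strictly between O(√n) and O(eⁿ) ✓
  B. log₁₀(n) — O(log n) does not grow strictly faster than f(n)
  C. 3ⁿ — O(3ⁿ) does not grow strictly slower than h(n)
  D. log(n) — O(log n) does not grow strictly faster than f(n)

Only option A (n⁵) lies strictly between.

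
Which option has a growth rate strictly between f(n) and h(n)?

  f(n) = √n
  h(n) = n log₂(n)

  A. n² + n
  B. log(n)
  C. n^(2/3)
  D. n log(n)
C

We need g(n) with √n = o(g(n)) and g(n) = o(n log₂(n)), i.e. O(√n) ≺ g ≺ O(n log n).
Check each option:
  A. n² + n — O(n²) does not grow strictly slower than h(n)
  B. log(n) — O(log n) does not grow strictly faster than f(n)
  C. n^(2/3) — O(n^(2/3)) is strictly between O(√n) and O(n log n) ✓
  D. n log(n) — O(n log n) does not grow strictly slower than h(n)

Only option C (n^(2/3)) lies strictly between.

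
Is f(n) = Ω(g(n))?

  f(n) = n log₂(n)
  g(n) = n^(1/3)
True

f(n) = n log₂(n) is O(n log n), and g(n) = n^(1/3) is O(n^(1/3)).
Since O(n log n) grows at least as fast as O(n^(1/3)), f(n) = Ω(g(n)) is true.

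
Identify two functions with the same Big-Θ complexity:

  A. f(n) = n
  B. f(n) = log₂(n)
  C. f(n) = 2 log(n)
B and C

Examining each function:
  A. n is O(n)
  B. log₂(n) is O(log n)
  C. 2 log(n) is O(log n)

Functions B and C both have the same complexity class.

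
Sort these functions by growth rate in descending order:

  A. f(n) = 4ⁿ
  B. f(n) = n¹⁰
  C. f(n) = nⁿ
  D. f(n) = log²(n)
C > A > B > D

Comparing growth rates:
C = nⁿ is O(nⁿ)
A = 4ⁿ is O(4ⁿ)
B = n¹⁰ is O(n¹⁰)
D = log²(n) is O(log² n)

Therefore, the order from fastest to slowest is: C > A > B > D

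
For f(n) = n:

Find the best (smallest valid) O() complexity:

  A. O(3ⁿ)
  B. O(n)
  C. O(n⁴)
B

f(n) = n is O(n).
All listed options are valid Big-O bounds (upper bounds),
but O(n) is the tightest (smallest valid bound).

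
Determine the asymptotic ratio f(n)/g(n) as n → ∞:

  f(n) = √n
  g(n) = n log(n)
0

Since √n (O(√n)) grows slower than n log(n) (O(n log n)),
the ratio f(n)/g(n) → 0 as n → ∞.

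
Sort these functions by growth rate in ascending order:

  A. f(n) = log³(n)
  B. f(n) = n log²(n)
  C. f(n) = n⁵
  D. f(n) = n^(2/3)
A < D < B < C

Comparing growth rates:
A = log³(n) is O(log³ n)
D = n^(2/3) is O(n^(2/3))
B = n log²(n) is O(n log² n)
C = n⁵ is O(n⁵)

Therefore, the order from slowest to fastest is: A < D < B < C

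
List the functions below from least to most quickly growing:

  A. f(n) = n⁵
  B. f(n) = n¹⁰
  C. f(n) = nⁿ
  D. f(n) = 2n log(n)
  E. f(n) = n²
D < E < A < B < C

Comparing growth rates:
D = 2n log(n) is O(n log n)
E = n² is O(n²)
A = n⁵ is O(n⁵)
B = n¹⁰ is O(n¹⁰)
C = nⁿ is O(nⁿ)

Therefore, the order from slowest to fastest is: D < E < A < B < C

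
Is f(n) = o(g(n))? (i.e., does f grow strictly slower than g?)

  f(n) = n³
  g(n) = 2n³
False

f(n) = n³ is O(n³), and g(n) = 2n³ is O(n³).
Since they have the same growth rate, f(n) = o(g(n)) is false.
(f = o(g) requires f to grow strictly slower, not equal.)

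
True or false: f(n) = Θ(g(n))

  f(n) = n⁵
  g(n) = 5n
False

f(n) = n⁵ is O(n⁵), and g(n) = 5n is O(n).
Since they have different growth rates, f(n) = Θ(g(n)) is false.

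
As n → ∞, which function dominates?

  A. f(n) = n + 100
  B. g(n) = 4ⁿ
B

f(n) = n + 100 is O(n), while g(n) = 4ⁿ is O(4ⁿ).
Since O(4ⁿ) grows faster than O(n), g(n) dominates.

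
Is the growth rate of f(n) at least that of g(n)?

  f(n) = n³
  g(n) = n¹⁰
False

f(n) = n³ is O(n³), and g(n) = n¹⁰ is O(n¹⁰).
Since O(n³) grows slower than O(n¹⁰), f(n) = Ω(g(n)) is false.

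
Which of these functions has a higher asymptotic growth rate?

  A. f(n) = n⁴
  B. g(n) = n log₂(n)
A

f(n) = n⁴ is O(n⁴), while g(n) = n log₂(n) is O(n log n).
Since O(n⁴) grows faster than O(n log n), f(n) dominates.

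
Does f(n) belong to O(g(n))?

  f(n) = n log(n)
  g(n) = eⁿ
True

f(n) = n log(n) is O(n log n), and g(n) = eⁿ is O(eⁿ).
Since O(n log n) ⊆ O(eⁿ) (f grows no faster than g), f(n) = O(g(n)) is true.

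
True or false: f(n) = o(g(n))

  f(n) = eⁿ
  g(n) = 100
False

f(n) = eⁿ is O(eⁿ), and g(n) = 100 is O(1).
Since O(eⁿ) grows faster than or equal to O(1), f(n) = o(g(n)) is false.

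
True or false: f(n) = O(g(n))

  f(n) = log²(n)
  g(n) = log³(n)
True

f(n) = log²(n) is O(log² n), and g(n) = log³(n) is O(log³ n).
Since O(log² n) ⊆ O(log³ n) (f grows no faster than g), f(n) = O(g(n)) is true.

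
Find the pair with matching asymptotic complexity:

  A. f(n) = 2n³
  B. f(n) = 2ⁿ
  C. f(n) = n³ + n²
A and C

Examining each function:
  A. 2n³ is O(n³)
  B. 2ⁿ is O(2ⁿ)
  C. n³ + n² is O(n³)

Functions A and C both have the same complexity class.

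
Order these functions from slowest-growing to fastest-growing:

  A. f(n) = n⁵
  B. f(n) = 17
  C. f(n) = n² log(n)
B < C < A

Comparing growth rates:
B = 17 is O(1)
C = n² log(n) is O(n² log n)
A = n⁵ is O(n⁵)

Therefore, the order from slowest to fastest is: B < C < A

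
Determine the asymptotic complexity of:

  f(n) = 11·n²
O(n²)

The dominant term in 11·n² is 11·n², which is Θ(n²).
Constants are absorbed, so the tightest bound is O(n²).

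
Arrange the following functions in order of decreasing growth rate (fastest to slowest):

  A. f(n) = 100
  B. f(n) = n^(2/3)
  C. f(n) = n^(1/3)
B > C > A

Comparing growth rates:
B = n^(2/3) is O(n^(2/3))
C = n^(1/3) is O(n^(1/3))
A = 100 is O(1)

Therefore, the order from fastest to slowest is: B > C > A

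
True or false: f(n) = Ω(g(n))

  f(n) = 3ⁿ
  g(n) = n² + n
True

f(n) = 3ⁿ is O(3ⁿ), and g(n) = n² + n is O(n²).
Since O(3ⁿ) grows at least as fast as O(n²), f(n) = Ω(g(n)) is true.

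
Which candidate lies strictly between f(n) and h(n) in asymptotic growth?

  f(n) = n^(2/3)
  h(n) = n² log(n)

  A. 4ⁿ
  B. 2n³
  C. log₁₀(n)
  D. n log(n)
D

We need g(n) with n^(2/3) = o(g(n)) and g(n) = o(n² log(n)), i.e. O(n^(2/3)) ≺ g ≺ O(n² log n).
Check each option:
  A. 4ⁿ — O(4ⁿ) does not grow strictly slower than h(n)
  B. 2n³ — O(n³) does not grow strictly slower than h(n)
  C. log₁₀(n) — O(log n) does not grow strictly faster than f(n)
  D. n log(n) — O(n log n) is strictly between O(n^(2/3)) and O(n² log n) ✓

Only option D (n log(n)) lies strictly between.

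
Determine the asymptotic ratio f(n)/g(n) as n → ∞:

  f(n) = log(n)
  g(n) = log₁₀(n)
log(10)

Since log(n) and log₁₀(n) have the same growth rate (O(log n)),
the ratio converges to a constant: log(10).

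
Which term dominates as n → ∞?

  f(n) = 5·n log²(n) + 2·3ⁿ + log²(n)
2·3ⁿ

Looking at each term:
  - 5·n log²(n) is O(n log² n)
  - 2·3ⁿ is O(3ⁿ)
  - log²(n) is O(log² n)

The term 2·3ⁿ (O(3ⁿ)) grows fastest and dominates all others.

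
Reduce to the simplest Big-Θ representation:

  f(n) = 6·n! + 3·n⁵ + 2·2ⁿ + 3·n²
Θ(n!)

Order the terms by growth rate: 3·n² ≺ 3·n⁵ ≺ 2·2ⁿ ≺ 6·n!.
The fastest-growing term 6·n! dominates as n → ∞; dropping its constant factor gives Θ(n!).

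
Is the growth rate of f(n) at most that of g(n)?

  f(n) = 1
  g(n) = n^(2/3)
True

f(n) = 1 is O(1), and g(n) = n^(2/3) is O(n^(2/3)).
Since O(1) ⊆ O(n^(2/3)) (f grows no faster than g), f(n) = O(g(n)) is true.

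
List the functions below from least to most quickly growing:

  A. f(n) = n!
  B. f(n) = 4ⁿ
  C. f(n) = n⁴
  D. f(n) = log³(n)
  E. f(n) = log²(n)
E < D < C < B < A

Comparing growth rates:
E = log²(n) is O(log² n)
D = log³(n) is O(log³ n)
C = n⁴ is O(n⁴)
B = 4ⁿ is O(4ⁿ)
A = n! is O(n!)

Therefore, the order from slowest to fastest is: E < D < C < B < A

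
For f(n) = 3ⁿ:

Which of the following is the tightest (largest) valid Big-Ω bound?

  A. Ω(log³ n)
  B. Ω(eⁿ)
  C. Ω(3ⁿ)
C

f(n) = 3ⁿ is Ω(3ⁿ).
All listed options are valid Big-Ω bounds (lower bounds),
but Ω(3ⁿ) is the tightest (largest valid bound).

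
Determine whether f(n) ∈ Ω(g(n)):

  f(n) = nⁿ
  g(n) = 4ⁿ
True

f(n) = nⁿ is O(nⁿ), and g(n) = 4ⁿ is O(4ⁿ).
Since O(nⁿ) grows at least as fast as O(4ⁿ), f(n) = Ω(g(n)) is true.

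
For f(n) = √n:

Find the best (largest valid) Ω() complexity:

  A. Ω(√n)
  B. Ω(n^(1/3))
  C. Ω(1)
A

f(n) = √n is Ω(√n).
All listed options are valid Big-Ω bounds (lower bounds),
but Ω(√n) is the tightest (largest valid bound).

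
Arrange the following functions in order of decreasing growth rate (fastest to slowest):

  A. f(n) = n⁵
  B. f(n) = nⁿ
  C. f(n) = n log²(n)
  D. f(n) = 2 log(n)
B > A > C > D

Comparing growth rates:
B = nⁿ is O(nⁿ)
A = n⁵ is O(n⁵)
C = n log²(n) is O(n log² n)
D = 2 log(n) is O(log n)

Therefore, the order from fastest to slowest is: B > A > C > D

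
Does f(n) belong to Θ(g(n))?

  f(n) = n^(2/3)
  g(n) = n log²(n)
False

f(n) = n^(2/3) is O(n^(2/3)), and g(n) = n log²(n) is O(n log² n).
Since they have different growth rates, f(n) = Θ(g(n)) is false.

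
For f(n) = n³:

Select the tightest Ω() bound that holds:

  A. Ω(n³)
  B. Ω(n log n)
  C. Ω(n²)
A

f(n) = n³ is Ω(n³).
All listed options are valid Big-Ω bounds (lower bounds),
but Ω(n³) is the tightest (largest valid bound).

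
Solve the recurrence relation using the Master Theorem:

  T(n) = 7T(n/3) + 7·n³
Θ(n³)

Master Theorem: a = 7, b = 3, f(n) = 7·n³.
Compute the critical exponent d = log₃(7) = 1.771.
Compare f(n) = Θ(n³) against n^d:
  k = 3 > d = 1.771, so f(n) = Ω(n^(d+ε)) — Case 3.
  Regularity: a·(n/b)^3/n^3 = a/b^3 = 7/27 < 1 ✓.
  The top-level work dominates: T(n) = Θ(f(n)) = Θ(n³).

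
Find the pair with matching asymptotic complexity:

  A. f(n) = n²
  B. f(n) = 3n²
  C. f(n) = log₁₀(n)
A and B

Examining each function:
  A. n² is O(n²)
  B. 3n² is O(n²)
  C. log₁₀(n) is O(log n)

Functions A and B both have the same complexity class.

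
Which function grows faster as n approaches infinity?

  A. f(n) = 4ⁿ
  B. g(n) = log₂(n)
A

f(n) = 4ⁿ is O(4ⁿ), while g(n) = log₂(n) is O(log n).
Since O(4ⁿ) grows faster than O(log n), f(n) dominates.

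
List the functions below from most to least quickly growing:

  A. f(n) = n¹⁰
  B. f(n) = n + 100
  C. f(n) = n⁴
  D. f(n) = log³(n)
A > C > B > D

Comparing growth rates:
A = n¹⁰ is O(n¹⁰)
C = n⁴ is O(n⁴)
B = n + 100 is O(n)
D = log³(n) is O(log³ n)

Therefore, the order from fastest to slowest is: A > C > B > D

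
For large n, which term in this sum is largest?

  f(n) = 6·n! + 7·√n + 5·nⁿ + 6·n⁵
5·nⁿ

Looking at each term:
  - 6·n! is O(n!)
  - 7·√n is O(√n)
  - 5·nⁿ is O(nⁿ)
  - 6·n⁵ is O(n⁵)

The term 5·nⁿ (O(nⁿ)) grows fastest and dominates all others.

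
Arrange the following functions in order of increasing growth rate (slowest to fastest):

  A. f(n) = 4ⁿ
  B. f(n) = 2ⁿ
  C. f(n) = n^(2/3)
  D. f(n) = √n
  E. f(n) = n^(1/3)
E < D < C < B < A

Comparing growth rates:
E = n^(1/3) is O(n^(1/3))
D = √n is O(√n)
C = n^(2/3) is O(n^(2/3))
B = 2ⁿ is O(2ⁿ)
A = 4ⁿ is O(4ⁿ)

Therefore, the order from slowest to fastest is: E < D < C < B < A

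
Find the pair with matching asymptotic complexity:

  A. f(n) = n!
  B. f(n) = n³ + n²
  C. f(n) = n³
B and C

Examining each function:
  A. n! is O(n!)
  B. n³ + n² is O(n³)
  C. n³ is O(n³)

Functions B and C both have the same complexity class.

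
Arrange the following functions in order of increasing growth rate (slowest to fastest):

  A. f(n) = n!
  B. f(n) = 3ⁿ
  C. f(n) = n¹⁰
C < B < A

Comparing growth rates:
C = n¹⁰ is O(n¹⁰)
B = 3ⁿ is O(3ⁿ)
A = n! is O(n!)

Therefore, the order from slowest to fastest is: C < B < A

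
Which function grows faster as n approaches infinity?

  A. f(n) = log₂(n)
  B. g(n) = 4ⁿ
B

f(n) = log₂(n) is O(log n), while g(n) = 4ⁿ is O(4ⁿ).
Since O(4ⁿ) grows faster than O(log n), g(n) dominates.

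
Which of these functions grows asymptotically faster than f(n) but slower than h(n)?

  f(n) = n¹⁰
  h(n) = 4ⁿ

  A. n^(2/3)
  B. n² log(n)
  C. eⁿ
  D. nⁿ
C

We need g(n) with n¹⁰ = o(g(n)) and g(n) = o(4ⁿ), i.e. O(n¹⁰) ≺ g ≺ O(4ⁿ).
Check each option:
  A. n^(2/3) — O(n^(2/3)) does not grow strictly faster than f(n)
  B. n² log(n) — O(n² log n) does not grow strictly faster than f(n)
  C. eⁿ — O(eⁿ) is strictly between O(n¹⁰) and O(4ⁿ) ✓
  D. nⁿ — O(nⁿ) does not grow strictly slower than h(n)

Only option C (eⁿ) lies strictly between.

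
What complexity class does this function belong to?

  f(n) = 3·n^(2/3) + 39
O(n^(2/3))

The dominant term in 3·n^(2/3) + 39 is 3·n^(2/3), which is Θ(n^(2/3)).
Lower-order terms (39) are asymptotically negligible.
Constants are absorbed, so the tightest bound is O(n^(2/3)).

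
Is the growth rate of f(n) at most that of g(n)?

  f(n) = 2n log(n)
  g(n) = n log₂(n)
True

f(n) = 2n log(n) and g(n) = n log₂(n) are both O(n log n).
Big-O permits equal growth rates (f ≤ c·g for some c), so f(n) = O(g(n)) is true.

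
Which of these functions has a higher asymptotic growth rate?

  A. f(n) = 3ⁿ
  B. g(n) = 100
A

f(n) = 3ⁿ is O(3ⁿ), while g(n) = 100 is O(1).
Since O(3ⁿ) grows faster than O(1), f(n) dominates.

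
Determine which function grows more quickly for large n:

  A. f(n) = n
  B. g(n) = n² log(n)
B

f(n) = n is O(n), while g(n) = n² log(n) is O(n² log n).
Since O(n² log n) grows faster than O(n), g(n) dominates.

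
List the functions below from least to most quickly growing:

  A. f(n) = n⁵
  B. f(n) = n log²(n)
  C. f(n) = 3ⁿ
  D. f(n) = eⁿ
B < A < D < C

Comparing growth rates:
B = n log²(n) is O(n log² n)
A = n⁵ is O(n⁵)
D = eⁿ is O(eⁿ)
C = 3ⁿ is O(3ⁿ)

Therefore, the order from slowest to fastest is: B < A < D < C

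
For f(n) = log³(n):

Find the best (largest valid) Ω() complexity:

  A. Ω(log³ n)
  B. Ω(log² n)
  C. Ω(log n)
A

f(n) = log³(n) is Ω(log³ n).
All listed options are valid Big-Ω bounds (lower bounds),
but Ω(log³ n) is the tightest (largest valid bound).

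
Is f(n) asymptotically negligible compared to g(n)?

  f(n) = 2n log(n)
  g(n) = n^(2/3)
False

f(n) = 2n log(n) is O(n log n), and g(n) = n^(2/3) is O(n^(2/3)).
Since O(n log n) grows faster than or equal to O(n^(2/3)), f(n) = o(g(n)) is false.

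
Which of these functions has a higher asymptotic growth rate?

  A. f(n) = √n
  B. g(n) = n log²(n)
B

f(n) = √n is O(√n), while g(n) = n log²(n) is O(n log² n).
Since O(n log² n) grows faster than O(√n), g(n) dominates.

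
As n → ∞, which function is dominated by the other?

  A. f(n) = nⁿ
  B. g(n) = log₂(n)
B

f(n) = nⁿ is O(nⁿ), while g(n) = log₂(n) is O(log n).
Since O(log n) grows slower than O(nⁿ), g(n) is dominated.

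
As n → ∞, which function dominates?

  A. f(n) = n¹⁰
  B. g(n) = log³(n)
A

f(n) = n¹⁰ is O(n¹⁰), while g(n) = log³(n) is O(log³ n).
Since O(n¹⁰) grows faster than O(log³ n), f(n) dominates.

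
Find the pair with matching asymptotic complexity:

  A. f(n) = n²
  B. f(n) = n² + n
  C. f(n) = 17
A and B

Examining each function:
  A. n² is O(n²)
  B. n² + n is O(n²)
  C. 17 is O(1)

Functions A and B both have the same complexity class.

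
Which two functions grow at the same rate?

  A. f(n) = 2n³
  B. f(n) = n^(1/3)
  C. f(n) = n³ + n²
A and C

Examining each function:
  A. 2n³ is O(n³)
  B. n^(1/3) is O(n^(1/3))
  C. n³ + n² is O(n³)

Functions A and C both have the same complexity class.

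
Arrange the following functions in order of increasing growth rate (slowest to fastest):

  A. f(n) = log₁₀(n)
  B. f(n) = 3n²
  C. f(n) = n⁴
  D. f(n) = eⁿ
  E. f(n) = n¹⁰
A < B < C < E < D

Comparing growth rates:
A = log₁₀(n) is O(log n)
B = 3n² is O(n²)
C = n⁴ is O(n⁴)
E = n¹⁰ is O(n¹⁰)
D = eⁿ is O(eⁿ)

Therefore, the order from slowest to fastest is: A < B < C < E < D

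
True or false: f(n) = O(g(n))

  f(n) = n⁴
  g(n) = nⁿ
True

f(n) = n⁴ is O(n⁴), and g(n) = nⁿ is O(nⁿ).
Since O(n⁴) ⊆ O(nⁿ) (f grows no faster than g), f(n) = O(g(n)) is true.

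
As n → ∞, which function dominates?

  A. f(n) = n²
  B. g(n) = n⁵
B

f(n) = n² is O(n²), while g(n) = n⁵ is O(n⁵).
Since O(n⁵) grows faster than O(n²), g(n) dominates.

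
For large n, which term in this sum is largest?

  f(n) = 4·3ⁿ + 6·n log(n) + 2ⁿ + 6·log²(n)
4·3ⁿ

Looking at each term:
  - 4·3ⁿ is O(3ⁿ)
  - 6·n log(n) is O(n log n)
  - 2ⁿ is O(2ⁿ)
  - 6·log²(n) is O(log² n)

The term 4·3ⁿ (O(3ⁿ)) grows fastest and dominates all others.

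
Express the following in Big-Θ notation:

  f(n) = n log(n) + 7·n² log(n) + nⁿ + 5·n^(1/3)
Θ(nⁿ)

Order the terms by growth rate: 5·n^(1/3) ≺ n log(n) ≺ 7·n² log(n) ≺ nⁿ.
The fastest-growing term nⁿ dominates as n → ∞; dropping its constant factor gives Θ(nⁿ).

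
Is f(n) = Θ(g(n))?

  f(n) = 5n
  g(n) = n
True

f(n) = 5n and g(n) = n are both O(n).
Since they have the same asymptotic growth rate, f(n) = Θ(g(n)) is true.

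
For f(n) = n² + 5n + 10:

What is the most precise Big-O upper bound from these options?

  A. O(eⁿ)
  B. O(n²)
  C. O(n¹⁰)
B

f(n) = n² + 5n + 10 is O(n²).
All listed options are valid Big-O bounds (upper bounds),
but O(n²) is the tightest (smallest valid bound).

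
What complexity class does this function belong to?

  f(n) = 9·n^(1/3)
O(n^(1/3))

The dominant term in 9·n^(1/3) is 9·n^(1/3), which is Θ(n^(1/3)).
Constants are absorbed, so the tightest bound is O(n^(1/3)).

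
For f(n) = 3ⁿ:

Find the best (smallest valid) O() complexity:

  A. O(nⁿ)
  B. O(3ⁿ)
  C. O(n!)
B

f(n) = 3ⁿ is O(3ⁿ).
All listed options are valid Big-O bounds (upper bounds),
but O(3ⁿ) is the tightest (smallest valid bound).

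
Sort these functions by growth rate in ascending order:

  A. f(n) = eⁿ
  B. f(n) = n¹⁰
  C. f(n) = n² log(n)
C < B < A

Comparing growth rates:
C = n² log(n) is O(n² log n)
B = n¹⁰ is O(n¹⁰)
A = eⁿ is O(eⁿ)

Therefore, the order from slowest to fastest is: C < B < A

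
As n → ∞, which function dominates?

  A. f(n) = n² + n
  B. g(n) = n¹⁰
B

f(n) = n² + n is O(n²), while g(n) = n¹⁰ is O(n¹⁰).
Since O(n¹⁰) grows faster than O(n²), g(n) dominates.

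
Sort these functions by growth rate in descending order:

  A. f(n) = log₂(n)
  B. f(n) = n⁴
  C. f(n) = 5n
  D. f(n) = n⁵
D > B > C > A

Comparing growth rates:
D = n⁵ is O(n⁵)
B = n⁴ is O(n⁴)
C = 5n is O(n)
A = log₂(n) is O(log n)

Therefore, the order from fastest to slowest is: D > B > C > A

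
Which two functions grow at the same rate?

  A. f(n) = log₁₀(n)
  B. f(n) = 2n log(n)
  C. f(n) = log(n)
A and C

Examining each function:
  A. log₁₀(n) is O(log n)
  B. 2n log(n) is O(n log n)
  C. log(n) is O(log n)

Functions A and C both have the same complexity class.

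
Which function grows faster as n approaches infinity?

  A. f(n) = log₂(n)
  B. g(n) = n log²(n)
B

f(n) = log₂(n) is O(log n), while g(n) = n log²(n) is O(n log² n).
Since O(n log² n) grows faster than O(log n), g(n) dominates.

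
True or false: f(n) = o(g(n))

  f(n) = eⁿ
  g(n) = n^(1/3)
False

f(n) = eⁿ is O(eⁿ), and g(n) = n^(1/3) is O(n^(1/3)).
Since O(eⁿ) grows faster than or equal to O(n^(1/3)), f(n) = o(g(n)) is false.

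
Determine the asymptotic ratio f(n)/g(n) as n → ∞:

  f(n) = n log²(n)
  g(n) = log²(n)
∞

Since n log²(n) (O(n log² n)) grows faster than log²(n) (O(log² n)),
the ratio f(n)/g(n) → ∞ as n → ∞.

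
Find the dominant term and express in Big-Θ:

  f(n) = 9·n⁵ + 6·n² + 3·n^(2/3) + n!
Θ(n!)

Order the terms by growth rate: 3·n^(2/3) ≺ 6·n² ≺ 9·n⁵ ≺ n!.
The fastest-growing term n! dominates as n → ∞; dropping its constant factor gives Θ(n!).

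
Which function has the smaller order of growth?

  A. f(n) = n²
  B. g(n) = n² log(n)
A

f(n) = n² is O(n²), while g(n) = n² log(n) is O(n² log n).
Since O(n²) grows slower than O(n² log n), f(n) is dominated.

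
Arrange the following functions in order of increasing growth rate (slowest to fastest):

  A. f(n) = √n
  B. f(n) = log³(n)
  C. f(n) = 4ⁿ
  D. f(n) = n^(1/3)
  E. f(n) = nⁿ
B < D < A < C < E

Comparing growth rates:
B = log³(n) is O(log³ n)
D = n^(1/3) is O(n^(1/3))
A = √n is O(√n)
C = 4ⁿ is O(4ⁿ)
E = nⁿ is O(nⁿ)

Therefore, the order from slowest to fastest is: B < D < A < C < E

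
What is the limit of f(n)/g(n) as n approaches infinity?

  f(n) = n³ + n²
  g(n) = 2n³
1/2

Since n³ + n² and 2n³ have the same growth rate (O(n³)),
the ratio converges to a constant: 1/2.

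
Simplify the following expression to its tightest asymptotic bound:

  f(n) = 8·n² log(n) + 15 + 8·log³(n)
Θ(n² log n)

Order the terms by growth rate: 15 ≺ 8·log³(n) ≺ 8·n² log(n).
The fastest-growing term 8·n² log(n) dominates as n → ∞; dropping its constant factor gives Θ(n² log n).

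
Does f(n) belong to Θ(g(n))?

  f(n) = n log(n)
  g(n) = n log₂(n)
True

f(n) = n log(n) and g(n) = n log₂(n) are both O(n log n).
Since they have the same asymptotic growth rate, f(n) = Θ(g(n)) is true.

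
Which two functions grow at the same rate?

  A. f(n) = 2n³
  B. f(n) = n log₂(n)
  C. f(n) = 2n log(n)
B and C

Examining each function:
  A. 2n³ is O(n³)
  B. n log₂(n) is O(n log n)
  C. 2n log(n) is O(n log n)

Functions B and C both have the same complexity class.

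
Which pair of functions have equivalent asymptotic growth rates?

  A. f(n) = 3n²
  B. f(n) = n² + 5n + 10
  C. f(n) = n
A and B

Examining each function:
  A. 3n² is O(n²)
  B. n² + 5n + 10 is O(n²)
  C. n is O(n)

Functions A and B both have the same complexity class.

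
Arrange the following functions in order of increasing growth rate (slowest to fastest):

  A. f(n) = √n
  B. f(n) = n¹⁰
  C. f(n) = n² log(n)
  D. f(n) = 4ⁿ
A < C < B < D

Comparing growth rates:
A = √n is O(√n)
C = n² log(n) is O(n² log n)
B = n¹⁰ is O(n¹⁰)
D = 4ⁿ is O(4ⁿ)

Therefore, the order from slowest to fastest is: A < C < B < D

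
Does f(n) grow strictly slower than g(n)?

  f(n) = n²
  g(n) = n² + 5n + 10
False

f(n) = n² is O(n²), and g(n) = n² + 5n + 10 is O(n²).
Since they have the same growth rate, f(n) = o(g(n)) is false.
(f = o(g) requires f to grow strictly slower, not equal.)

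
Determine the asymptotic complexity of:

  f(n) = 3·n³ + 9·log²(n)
O(n³)

The dominant term in 3·n³ + 9·log²(n) is 3·n³, which is Θ(n³).
Lower-order terms (9·log²(n)) are asymptotically negligible.
Constants are absorbed, so the tightest bound is O(n³).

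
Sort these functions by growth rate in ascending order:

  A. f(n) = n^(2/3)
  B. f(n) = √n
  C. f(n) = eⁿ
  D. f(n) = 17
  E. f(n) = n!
D < B < A < C < E

Comparing growth rates:
D = 17 is O(1)
B = √n is O(√n)
A = n^(2/3) is O(n^(2/3))
C = eⁿ is O(eⁿ)
E = n! is O(n!)

Therefore, the order from slowest to fastest is: D < B < A < C < E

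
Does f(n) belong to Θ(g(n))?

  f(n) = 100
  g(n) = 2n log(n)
False

f(n) = 100 is O(1), and g(n) = 2n log(n) is O(n log n).
Since they have different growth rates, f(n) = Θ(g(n)) is false.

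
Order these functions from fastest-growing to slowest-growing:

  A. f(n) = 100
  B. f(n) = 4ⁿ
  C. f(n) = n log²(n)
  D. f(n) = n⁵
B > D > C > A

Comparing growth rates:
B = 4ⁿ is O(4ⁿ)
D = n⁵ is O(n⁵)
C = n log²(n) is O(n log² n)
A = 100 is O(1)

Therefore, the order from fastest to slowest is: B > D > C > A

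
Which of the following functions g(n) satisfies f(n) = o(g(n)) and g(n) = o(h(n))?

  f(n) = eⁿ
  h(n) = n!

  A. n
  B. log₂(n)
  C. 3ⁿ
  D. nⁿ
C

We need g(n) with eⁿ = o(g(n)) and g(n) = o(n!), i.e. O(eⁿ) ≺ g ≺ O(n!).
Check each option:
  A. n — O(n) does not grow strictly faster than f(n)
  B. log₂(n) — O(log n) does not grow strictly faster than f(n)
  C. 3ⁿ — O(3ⁿ) is strictly between O(eⁿ) and O(n!) ✓
  D. nⁿ — O(nⁿ) does not grow strictly slower than h(n)

Only option C (3ⁿ) lies strictly between.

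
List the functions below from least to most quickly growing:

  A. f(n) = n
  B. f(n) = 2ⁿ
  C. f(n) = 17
C < A < B

Comparing growth rates:
C = 17 is O(1)
A = n is O(n)
B = 2ⁿ is O(2ⁿ)

Therefore, the order from slowest to fastest is: C < A < B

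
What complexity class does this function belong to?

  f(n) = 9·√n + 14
O(√n)

The dominant term in 9·√n + 14 is 9·√n, which is Θ(√n).
Lower-order terms (14) are asymptotically negligible.
Constants are absorbed, so the tightest bound is O(√n).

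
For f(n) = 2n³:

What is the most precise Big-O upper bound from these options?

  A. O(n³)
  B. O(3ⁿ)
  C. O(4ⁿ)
A

f(n) = 2n³ is O(n³).
All listed options are valid Big-O bounds (upper bounds),
but O(n³) is the tightest (smallest valid bound).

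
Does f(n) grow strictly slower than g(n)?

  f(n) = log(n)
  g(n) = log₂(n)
False

f(n) = log(n) is O(log n), and g(n) = log₂(n) is O(log n).
Since they have the same growth rate, f(n) = o(g(n)) is false.
(f = o(g) requires f to grow strictly slower, not equal.)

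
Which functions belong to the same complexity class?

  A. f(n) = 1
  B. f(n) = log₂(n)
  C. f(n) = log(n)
B and C

Examining each function:
  A. 1 is O(1)
  B. log₂(n) is O(log n)
  C. log(n) is O(log n)

Functions B and C both have the same complexity class.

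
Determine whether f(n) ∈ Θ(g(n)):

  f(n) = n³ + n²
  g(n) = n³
True

f(n) = n³ + n² and g(n) = n³ are both O(n³).
Since they have the same asymptotic growth rate, f(n) = Θ(g(n)) is true.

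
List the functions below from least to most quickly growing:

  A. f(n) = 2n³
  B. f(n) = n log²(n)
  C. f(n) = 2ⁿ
B < A < C

Comparing growth rates:
B = n log²(n) is O(n log² n)
A = 2n³ is O(n³)
C = 2ⁿ is O(2ⁿ)

Therefore, the order from slowest to fastest is: B < A < C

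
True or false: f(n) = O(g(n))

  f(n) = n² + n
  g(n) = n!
True

f(n) = n² + n is O(n²), and g(n) = n! is O(n!).
Since O(n²) ⊆ O(n!) (f grows no faster than g), f(n) = O(g(n)) is true.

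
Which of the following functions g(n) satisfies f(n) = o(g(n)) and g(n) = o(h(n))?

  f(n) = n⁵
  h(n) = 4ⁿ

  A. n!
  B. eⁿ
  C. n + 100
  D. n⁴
B

We need g(n) with n⁵ = o(g(n)) and g(n) = o(4ⁿ), i.e. O(n⁵) ≺ g ≺ O(4ⁿ).
Check each option:
  A. n! — O(n!) does not grow strictly slower than h(n)
  B. eⁿ — O(eⁿ) is strictly between O(n⁵) and O(4ⁿ) ✓
  C. n + 100 — O(n) does not grow strictly faster than f(n)
  D. n⁴ — O(n⁴) does not grow strictly faster than f(n)

Only option B (eⁿ) lies strictly between.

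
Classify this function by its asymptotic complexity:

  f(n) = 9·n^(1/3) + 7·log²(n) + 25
O(n^(1/3))

The dominant term in 9·n^(1/3) + 7·log²(n) + 25 is 9·n^(1/3), which is Θ(n^(1/3)).
Lower-order terms (7·log²(n), 25) are asymptotically negligible.
Constants are absorbed, so the tightest bound is O(n^(1/3)).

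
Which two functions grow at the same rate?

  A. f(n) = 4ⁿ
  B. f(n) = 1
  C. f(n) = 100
B and C

Examining each function:
  A. 4ⁿ is O(4ⁿ)
  B. 1 is O(1)
  C. 100 is O(1)

Functions B and C both have the same complexity class.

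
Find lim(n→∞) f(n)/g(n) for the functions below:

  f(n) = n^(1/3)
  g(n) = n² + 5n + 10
0

Since n^(1/3) (O(n^(1/3))) grows slower than n² + 5n + 10 (O(n²)),
the ratio f(n)/g(n) → 0 as n → ∞.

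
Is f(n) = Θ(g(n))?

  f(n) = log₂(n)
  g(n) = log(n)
True

f(n) = log₂(n) and g(n) = log(n) are both O(log n).
Since they have the same asymptotic growth rate, f(n) = Θ(g(n)) is true.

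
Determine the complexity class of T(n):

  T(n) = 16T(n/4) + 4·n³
Θ(n³)

Master Theorem: a = 16, b = 4, f(n) = 4·n³.
Compute the critical exponent d = log₄(16) = 2.
Compare f(n) = Θ(n³) against n^d:
  k = 3 > d = 2, so f(n) = Ω(n^(d+ε)) — Case 3.
  Regularity: a·(n/b)^3/n^3 = a/b^3 = 16/64 < 1 ✓.
  The top-level work dominates: T(n) = Θ(f(n)) = Θ(n³).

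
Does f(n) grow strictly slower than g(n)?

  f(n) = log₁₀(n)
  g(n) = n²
True

f(n) = log₁₀(n) is O(log n), and g(n) = n² is O(n²).
Since O(log n) grows strictly slower than O(n²), f(n) = o(g(n)) is true.
This means lim(n→∞) f(n)/g(n) = 0.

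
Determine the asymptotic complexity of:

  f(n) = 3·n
O(n)

The dominant term in 3·n is 3·n, which is Θ(n).
Constants are absorbed, so the tightest bound is O(n).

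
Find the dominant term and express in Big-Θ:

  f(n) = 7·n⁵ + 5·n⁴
Θ(n⁵)

Order the terms by growth rate: 5·n⁴ ≺ 7·n⁵.
The fastest-growing term 7·n⁵ dominates as n → ∞; dropping its constant factor gives Θ(n⁵).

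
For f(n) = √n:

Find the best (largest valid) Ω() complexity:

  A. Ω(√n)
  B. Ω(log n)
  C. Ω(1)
A

f(n) = √n is Ω(√n).
All listed options are valid Big-Ω bounds (lower bounds),
but Ω(√n) is the tightest (largest valid bound).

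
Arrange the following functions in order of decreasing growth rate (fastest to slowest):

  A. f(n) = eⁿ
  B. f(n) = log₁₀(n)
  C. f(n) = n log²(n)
A > C > B

Comparing growth rates:
A = eⁿ is O(eⁿ)
C = n log²(n) is O(n log² n)
B = log₁₀(n) is O(log n)

Therefore, the order from fastest to slowest is: A > C > B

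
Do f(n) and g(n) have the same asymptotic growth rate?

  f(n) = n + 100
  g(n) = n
True

f(n) = n + 100 and g(n) = n are both O(n).
Since they have the same asymptotic growth rate, f(n) = Θ(g(n)) is true.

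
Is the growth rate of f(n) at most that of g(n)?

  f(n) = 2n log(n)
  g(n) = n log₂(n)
True

f(n) = 2n log(n) and g(n) = n log₂(n) are both O(n log n).
Big-O permits equal growth rates (f ≤ c·g for some c), so f(n) = O(g(n)) is true.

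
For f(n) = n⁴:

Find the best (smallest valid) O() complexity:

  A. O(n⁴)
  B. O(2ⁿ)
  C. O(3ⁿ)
A

f(n) = n⁴ is O(n⁴).
All listed options are valid Big-O bounds (upper bounds),
but O(n⁴) is the tightest (smallest valid bound).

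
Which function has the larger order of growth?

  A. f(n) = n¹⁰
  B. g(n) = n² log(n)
A

f(n) = n¹⁰ is O(n¹⁰), while g(n) = n² log(n) is O(n² log n).
Since O(n¹⁰) grows faster than O(n² log n), f(n) dominates.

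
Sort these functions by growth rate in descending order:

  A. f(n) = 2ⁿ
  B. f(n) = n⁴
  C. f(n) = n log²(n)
A > B > C

Comparing growth rates:
A = 2ⁿ is O(2ⁿ)
B = n⁴ is O(n⁴)
C = n log²(n) is O(n log² n)

Therefore, the order from fastest to slowest is: A > B > C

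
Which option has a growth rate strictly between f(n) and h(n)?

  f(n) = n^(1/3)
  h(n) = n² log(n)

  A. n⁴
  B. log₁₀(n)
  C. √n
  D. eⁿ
C

We need g(n) with n^(1/3) = o(g(n)) and g(n) = o(n² log(n)), i.e. O(n^(1/3)) ≺ g ≺ O(n² log n).
Check each option:
  A. n⁴ — O(n⁴) does not grow strictly slower than h(n)
  B. log₁₀(n) — O(log n) does not grow strictly faster than f(n)
  C. √n — O(√n) is strictly between O(n^(1/3)) and O(n² log n) ✓
  D. eⁿ — O(eⁿ) does not grow strictly slower than h(n)

Only option C (√n) lies strictly between.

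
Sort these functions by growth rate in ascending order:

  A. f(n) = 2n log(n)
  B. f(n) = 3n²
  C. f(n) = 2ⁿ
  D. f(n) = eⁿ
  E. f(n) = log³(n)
E < A < B < C < D

Comparing growth rates:
E = log³(n) is O(log³ n)
A = 2n log(n) is O(n log n)
B = 3n² is O(n²)
C = 2ⁿ is O(2ⁿ)
D = eⁿ is O(eⁿ)

Therefore, the order from slowest to fastest is: E < A < B < C < D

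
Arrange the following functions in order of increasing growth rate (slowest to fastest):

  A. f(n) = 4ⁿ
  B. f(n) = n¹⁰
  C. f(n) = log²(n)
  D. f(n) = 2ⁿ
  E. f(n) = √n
C < E < B < D < A

Comparing growth rates:
C = log²(n) is O(log² n)
E = √n is O(√n)
B = n¹⁰ is O(n¹⁰)
D = 2ⁿ is O(2ⁿ)
A = 4ⁿ is O(4ⁿ)

Therefore, the order from slowest to fastest is: C < E < B < D < A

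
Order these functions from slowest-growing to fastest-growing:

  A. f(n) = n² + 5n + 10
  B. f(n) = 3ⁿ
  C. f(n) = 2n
C < A < B

Comparing growth rates:
C = 2n is O(n)
A = n² + 5n + 10 is O(n²)
B = 3ⁿ is O(3ⁿ)

Therefore, the order from slowest to fastest is: C < A < B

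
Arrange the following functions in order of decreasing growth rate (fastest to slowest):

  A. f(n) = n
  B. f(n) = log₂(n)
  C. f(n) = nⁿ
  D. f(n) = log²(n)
C > A > D > B

Comparing growth rates:
C = nⁿ is O(nⁿ)
A = n is O(n)
D = log²(n) is O(log² n)
B = log₂(n) is O(log n)

Therefore, the order from fastest to slowest is: C > A > D > B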